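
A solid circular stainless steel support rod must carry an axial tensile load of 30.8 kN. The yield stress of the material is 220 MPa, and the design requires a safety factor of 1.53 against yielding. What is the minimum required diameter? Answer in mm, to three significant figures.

d = 16.5 mm

Allowable stress σ_allow = 220/1.53 = 143.8 MPa.
Required area A = F/σ_allow = 30800/143.8 = 214.2 mm².
A = πd²/4 → d = √(4A/π) = 16.51 mm.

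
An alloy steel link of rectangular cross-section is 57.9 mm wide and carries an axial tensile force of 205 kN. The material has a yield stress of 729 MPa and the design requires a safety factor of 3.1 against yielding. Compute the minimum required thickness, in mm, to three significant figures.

t = 15.1 mm

σ_allow = 729/3.1 = 235.2 MPa.
Required area A = F/σ_allow = 205000/235.2 = 871.7 mm².
t = A/w = 871.7/57.9 = 15.06 mm.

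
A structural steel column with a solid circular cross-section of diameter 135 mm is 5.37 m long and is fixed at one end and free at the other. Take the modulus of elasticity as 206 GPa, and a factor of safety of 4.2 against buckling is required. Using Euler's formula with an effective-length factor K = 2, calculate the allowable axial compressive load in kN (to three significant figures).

P_allow = 68.4 kN

I = πd⁴/64 = π×135⁴/64 = 1.630×10^7 mm⁴.
Effective length L_e = KL = 2×5.37 m = 10740 mm.
Euler critical load P_cr = π²EI/L_e² = π²×206000×1.630×10^7/10740² = 287400 N.
P_allow = P_cr/n = 287400/4.2 = 68420 N.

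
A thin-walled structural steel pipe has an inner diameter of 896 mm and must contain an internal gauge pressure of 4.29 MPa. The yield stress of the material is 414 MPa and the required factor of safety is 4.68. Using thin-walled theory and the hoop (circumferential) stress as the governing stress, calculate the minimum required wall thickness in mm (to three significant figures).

t = 21.7 mm

σ_allow = 414/4.68 = 88.46 MPa.
Hoop stress σ_h = pD/(2t), so t = pD/(2σ_allow) = 4.29×896/(2×88.46) = 21.73 mm.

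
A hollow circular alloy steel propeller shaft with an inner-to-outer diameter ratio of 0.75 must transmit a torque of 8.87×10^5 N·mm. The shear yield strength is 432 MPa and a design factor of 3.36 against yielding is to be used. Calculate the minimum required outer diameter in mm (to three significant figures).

τ_allow = 432/3.36 = 128.6 MPa.
For a hollow shaft τ = 16T/[πd_o³(1−k⁴)] with k = 0.75, so 1−k⁴ = 0.6836.
d_o³ = 16T/[π τ_allow (1−k⁴)] = 16×887000/(π×128.6×0.6836) = 51400 mm³.
d_o = 37.18 mm.

d_o = 37.2 mm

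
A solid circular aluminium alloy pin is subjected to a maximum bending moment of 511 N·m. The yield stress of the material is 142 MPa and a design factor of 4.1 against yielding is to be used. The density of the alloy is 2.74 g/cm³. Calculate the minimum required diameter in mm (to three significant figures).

d = 53.2 mm

σ_allow = 142/4.1 = 34.63 MPa.
For a solid circular section σ = 32M/(πd³), so d³ = 32M/(π σ_allow) = 32×511000/(π×34.63) = 150300 mm³.
d = 53.17 mm.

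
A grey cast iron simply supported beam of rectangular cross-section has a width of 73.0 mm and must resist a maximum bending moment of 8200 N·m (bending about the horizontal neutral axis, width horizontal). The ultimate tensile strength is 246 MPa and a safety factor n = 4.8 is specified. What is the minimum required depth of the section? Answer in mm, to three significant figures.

σ_allow = 246/4.8 = 51.25 MPa.
For a rectangular section σ = 6M/(bh²), so h² = 6M/(b σ_allow) = 6×8200000/(73.0×51.25) = 13150 mm².
h = 114.7 mm.

h = 115 mm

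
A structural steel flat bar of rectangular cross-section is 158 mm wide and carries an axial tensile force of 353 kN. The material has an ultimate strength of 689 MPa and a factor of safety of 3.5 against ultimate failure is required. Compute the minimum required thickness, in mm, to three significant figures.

t = 11.3 mm

σ_allow = 689/3.5 = 196.9 MPa.
Required area A = F/σ_allow = 353000/196.9 = 1793 mm².
t = A/w = 1793/158 = 11.35 mm.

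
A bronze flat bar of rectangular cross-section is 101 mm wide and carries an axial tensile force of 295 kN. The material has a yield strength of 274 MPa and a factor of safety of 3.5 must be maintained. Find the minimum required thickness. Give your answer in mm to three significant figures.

σ_allow = 274/3.5 = 78.29 MPa.
Required area A = F/σ_allow = 295000/78.29 = 3768 mm².
t = A/w = 3768/101 = 37.31 mm.

t = 37.3 mm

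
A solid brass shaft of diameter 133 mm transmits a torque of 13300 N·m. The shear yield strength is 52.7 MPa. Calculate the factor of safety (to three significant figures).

n = 1.83

τ = 16T/(πd³) = 16×1.3300×10^7/(π×133³) = 28.79 MPa.
n = τ_limit/τ = 52.7/28.79 = 1.830.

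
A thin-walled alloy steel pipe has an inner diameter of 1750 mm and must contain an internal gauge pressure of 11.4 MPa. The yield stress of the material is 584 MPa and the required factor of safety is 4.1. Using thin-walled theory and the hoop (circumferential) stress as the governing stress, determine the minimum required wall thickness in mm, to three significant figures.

t = 70.0 mm

σ_allow = 584/4.1 = 142.4 MPa.
Hoop stress σ_h = pD/(2t), so t = pD/(2σ_allow) = 11.4×1750/(2×142.4) = 70.03 mm.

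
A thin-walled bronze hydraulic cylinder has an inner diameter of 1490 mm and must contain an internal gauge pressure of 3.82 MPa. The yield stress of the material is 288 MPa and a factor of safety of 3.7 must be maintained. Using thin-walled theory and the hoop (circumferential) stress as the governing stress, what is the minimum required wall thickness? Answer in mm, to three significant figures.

σ_allow = 288/3.7 = 77.84 MPa.
Hoop stress σ_h = pD/(2t), so t = pD/(2σ_allow) = 3.82×1490/(2×77.84) = 36.56 mm.

t = 36.6 mm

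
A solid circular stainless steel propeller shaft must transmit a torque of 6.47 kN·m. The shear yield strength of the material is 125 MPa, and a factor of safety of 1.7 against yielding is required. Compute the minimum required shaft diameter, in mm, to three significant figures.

Allowable shear stress τ_allow = 125/1.7 = 73.53 MPa.
For a solid shaft τ = 16T/(πd³), so d³ = 16T/(π τ_allow) = 16×6470000/(π×73.53) = 448100 mm³.
d = (448100)^(1/3) = 76.53 mm.

d = 76.5 mm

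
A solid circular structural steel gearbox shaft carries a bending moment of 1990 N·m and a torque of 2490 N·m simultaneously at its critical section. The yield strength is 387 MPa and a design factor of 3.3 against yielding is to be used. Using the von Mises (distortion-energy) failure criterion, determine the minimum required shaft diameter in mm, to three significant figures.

d = 63.4 mm

σ_allow = σ_y/n = 387/3.3 = 117.3 MPa.
For a solid shaft σ_b = 32M/(πd³) and τ = 16T/(πd³), so the von Mises stress is σ' = (16/πd³)·√(4M²+3T²).
√(4M²+3T²) = √(4×(1.990×10^6)² + 3×(2.490×10^6)²) = 5.869×10^6 N·mm.
d³ = 16×5.869×10^6/(π×117.3) = 254900 mm³.
d = 63.40 mm.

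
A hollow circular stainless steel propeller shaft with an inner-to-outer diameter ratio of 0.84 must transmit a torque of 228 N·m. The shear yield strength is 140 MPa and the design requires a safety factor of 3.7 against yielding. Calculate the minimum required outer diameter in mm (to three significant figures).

τ_allow = 140/3.7 = 37.84 MPa.
For a hollow shaft τ = 16T/[πd_o³(1−k⁴)] with k = 0.84, so 1−k⁴ = 0.5021.
d_o³ = 16T/[π τ_allow (1−k⁴)] = 16×228000/(π×37.84×0.5021) = 61120 mm³.
d_o = 39.39 mm.

d_o = 39.4 mm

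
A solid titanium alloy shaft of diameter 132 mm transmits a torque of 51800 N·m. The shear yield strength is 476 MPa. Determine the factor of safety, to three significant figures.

n = 4.15

τ = 16T/(πd³) = 16×5.1800×10^7/(π×132³) = 114.7 MPa.
n = τ_limit/τ = 476/114.7 = 4.150.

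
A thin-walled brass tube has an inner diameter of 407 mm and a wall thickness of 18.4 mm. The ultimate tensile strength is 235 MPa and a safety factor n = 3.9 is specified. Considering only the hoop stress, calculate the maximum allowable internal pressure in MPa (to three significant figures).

p_allow = 5.45 MPa

σ_allow = 235/3.9 = 60.26 MPa.
σ_h = pD/(2t) → p_allow = 2σ_allow t/D = 2×60.26×18.4/407 = 5.448 MPa.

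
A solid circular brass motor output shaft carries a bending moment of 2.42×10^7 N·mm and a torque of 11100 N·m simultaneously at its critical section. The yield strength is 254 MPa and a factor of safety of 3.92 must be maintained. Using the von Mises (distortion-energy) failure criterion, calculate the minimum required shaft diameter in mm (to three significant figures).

σ_allow = σ_y/n = 254/3.92 = 64.80 MPa.
For a solid shaft σ_b = 32M/(πd³) and τ = 16T/(πd³), so the von Mises stress is σ' = (16/πd³)·√(4M²+3T²).
√(4M²+3T²) = √(4×(2.420×10^7)² + 3×(1.110×10^7)²) = 5.208×10^7 N·mm.
d³ = 16×5.208×10^7/(π×64.80) = 4.093×10^6 mm³.
d = 160.0 mm.

d = 160 mm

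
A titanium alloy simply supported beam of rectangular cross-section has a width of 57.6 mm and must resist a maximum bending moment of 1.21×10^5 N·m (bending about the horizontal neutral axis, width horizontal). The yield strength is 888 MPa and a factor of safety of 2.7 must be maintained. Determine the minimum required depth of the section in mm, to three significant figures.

h = 196 mm

σ_allow = 888/2.7 = 328.9 MPa.
For a rectangular section σ = 6M/(bh²), so h² = 6M/(b σ_allow) = 6×1.2100×10^8/(57.6×328.9) = 38320 mm².
h = 195.8 mm.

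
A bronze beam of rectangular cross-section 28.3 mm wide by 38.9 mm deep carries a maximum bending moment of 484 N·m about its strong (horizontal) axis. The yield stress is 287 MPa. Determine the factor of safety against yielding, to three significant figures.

n = 4.23

Section modulus S = bh²/6 = 28.3×38.9²/6 = 7137 mm³.
σ = M/S = 484000/7137 = 67.81 MPa.
n = 287/67.81 = 4.232.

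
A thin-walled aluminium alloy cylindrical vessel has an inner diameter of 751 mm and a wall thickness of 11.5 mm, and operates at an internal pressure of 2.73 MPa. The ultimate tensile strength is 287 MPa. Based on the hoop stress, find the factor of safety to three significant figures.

n = 3.22

σ_h = pD/(2t) = 2.73×751/(2×11.5) = 89.14 MPa.
n = 287/89.14 = 3.220.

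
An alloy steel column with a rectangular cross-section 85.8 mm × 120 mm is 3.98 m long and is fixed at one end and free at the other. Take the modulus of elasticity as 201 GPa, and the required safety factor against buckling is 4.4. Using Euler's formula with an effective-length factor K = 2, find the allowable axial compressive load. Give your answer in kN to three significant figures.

P_allow = 44.9 kN

Buckling occurs about the weak axis: I_min = h·b³/12 = 120×85.8³/12 = 6.316×10^6 mm⁴ (b = 85.8 mm is the smaller dimension).
Effective length L_e = KL = 2×3.98 m = 7960 mm.
Euler critical load P_cr = π²EI/L_e² = π²×201000×6.316×10^6/7960² = 197800 N.
P_allow = P_cr/n = 197800/4.4 = 44940 N.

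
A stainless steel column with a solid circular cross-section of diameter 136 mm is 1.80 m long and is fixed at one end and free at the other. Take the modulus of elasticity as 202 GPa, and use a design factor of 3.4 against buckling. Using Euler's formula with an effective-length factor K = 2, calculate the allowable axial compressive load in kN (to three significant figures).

P_allow = 760 kN

I = πd⁴/64 = π×136⁴/64 = 1.679×10^7 mm⁴.
Effective length L_e = KL = 2×1.80 m = 3600 mm.
Euler critical load P_cr = π²EI/L_e² = π²×202000×1.679×10^7/3600² = 2.583×10^6 N.
P_allow = P_cr/n = 2.583×10^6/3.4 = 759800 N.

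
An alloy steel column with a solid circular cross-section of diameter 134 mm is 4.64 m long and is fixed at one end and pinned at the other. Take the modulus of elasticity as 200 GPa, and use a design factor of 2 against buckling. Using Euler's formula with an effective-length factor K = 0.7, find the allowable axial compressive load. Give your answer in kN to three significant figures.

I = πd⁴/64 = π×134⁴/64 = 1.583×10^7 mm⁴.
Effective length L_e = KL = 0.7×4.64 m = 3248 mm.
Euler critical load P_cr = π²EI/L_e² = π²×200000×1.583×10^7/3248² = 2.961×10^6 N.
P_allow = P_cr/n = 2.961×10^6/2 = 1.481×10^6 N.

P_allow = 1480 kN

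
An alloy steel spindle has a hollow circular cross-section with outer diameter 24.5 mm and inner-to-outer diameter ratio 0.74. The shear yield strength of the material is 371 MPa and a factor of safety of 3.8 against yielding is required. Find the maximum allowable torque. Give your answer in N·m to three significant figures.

T_allow = 197 N·m

τ_allow = 371/3.8 = 97.63 MPa.
For a hollow shaft T_allow = τ_allow·πd_o³(1−k⁴)/16 with 1−k⁴ = 0.7001, so πd_o³(1−k⁴)/16 = 2022 mm³.
T_allow = 97.63×2022 = 197400 N·mm = 197.4 N·m.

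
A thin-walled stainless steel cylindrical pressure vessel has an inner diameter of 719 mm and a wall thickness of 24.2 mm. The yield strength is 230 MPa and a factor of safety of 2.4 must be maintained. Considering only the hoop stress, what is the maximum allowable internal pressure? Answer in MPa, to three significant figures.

p_allow = 6.45 MPa

σ_allow = 230/2.4 = 95.83 MPa.
σ_h = pD/(2t) → p_allow = 2σ_allow t/D = 2×95.83×24.2/719 = 6.451 MPa.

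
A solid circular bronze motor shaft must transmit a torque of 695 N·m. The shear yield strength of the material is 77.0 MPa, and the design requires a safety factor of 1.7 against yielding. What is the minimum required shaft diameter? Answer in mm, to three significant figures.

d = 42.8 mm

Allowable shear stress τ_allow = 77.0/1.7 = 45.29 MPa.
For a solid shaft τ = 16T/(πd³), so d³ = 16T/(π τ_allow) = 16×695000/(π×45.29) = 78150 mm³.
d = (78150)^(1/3) = 42.75 mm.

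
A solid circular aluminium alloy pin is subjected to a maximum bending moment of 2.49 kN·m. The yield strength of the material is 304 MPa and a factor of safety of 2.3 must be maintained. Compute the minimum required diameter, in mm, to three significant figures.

d = 57.7 mm

σ_allow = 304/2.3 = 132.2 MPa.
For a solid circular section σ = 32M/(πd³), so d³ = 32M/(π σ_allow) = 32×2490000/(π×132.2) = 191900 mm³.
d = 57.68 mm.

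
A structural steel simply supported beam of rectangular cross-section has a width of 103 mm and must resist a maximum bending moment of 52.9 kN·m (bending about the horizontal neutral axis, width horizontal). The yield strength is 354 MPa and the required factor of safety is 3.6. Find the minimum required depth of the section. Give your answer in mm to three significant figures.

h = 177 mm

σ_allow = 354/3.6 = 98.33 MPa.
For a rectangular section σ = 6M/(bh²), so h² = 6M/(b σ_allow) = 6×5.2900×10^7/(103×98.33) = 31340 mm².
h = 177.0 mm.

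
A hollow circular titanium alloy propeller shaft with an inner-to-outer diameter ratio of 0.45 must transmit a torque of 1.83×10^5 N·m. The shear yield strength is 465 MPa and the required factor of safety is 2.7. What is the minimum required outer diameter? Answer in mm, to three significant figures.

τ_allow = 465/2.7 = 172.2 MPa.
For a hollow shaft τ = 16T/[πd_o³(1−k⁴)] with k = 0.45, so 1−k⁴ = 0.9590.
d_o³ = 16T/[π τ_allow (1−k⁴)] = 16×1.8300×10^8/(π×172.2×0.9590) = 5.643×10^6 mm³.
d_o = 178.0 mm.

d_o = 178 mm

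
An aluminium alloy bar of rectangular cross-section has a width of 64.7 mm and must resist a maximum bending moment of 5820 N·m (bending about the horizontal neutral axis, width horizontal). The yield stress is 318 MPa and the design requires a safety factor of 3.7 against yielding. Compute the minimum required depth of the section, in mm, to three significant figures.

h = 79.2 mm

σ_allow = 318/3.7 = 85.95 MPa.
For a rectangular section σ = 6M/(bh²), so h² = 6M/(b σ_allow) = 6×5820000/(64.7×85.95) = 6280 mm².
h = 79.25 mm.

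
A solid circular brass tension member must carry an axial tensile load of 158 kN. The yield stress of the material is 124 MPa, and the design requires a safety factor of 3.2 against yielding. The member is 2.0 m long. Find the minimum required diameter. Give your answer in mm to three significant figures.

Allowable stress σ_allow = 124/3.2 = 38.75 MPa.
Required area A = F/σ_allow = 158000/38.75 = 4077 mm².
A = πd²/4 → d = √(4A/π) = 72.05 mm.

d = 72.1 mm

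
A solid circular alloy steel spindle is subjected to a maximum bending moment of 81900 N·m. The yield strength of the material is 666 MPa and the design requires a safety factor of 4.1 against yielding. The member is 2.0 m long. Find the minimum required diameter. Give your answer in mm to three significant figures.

σ_allow = 666/4.1 = 162.4 MPa.
For a solid circular section σ = 32M/(πd³), so d³ = 32M/(π σ_allow) = 32×8.1900×10^7/(π×162.4) = 5.136×10^6 mm³.
d = 172.5 mm.

d = 173 mm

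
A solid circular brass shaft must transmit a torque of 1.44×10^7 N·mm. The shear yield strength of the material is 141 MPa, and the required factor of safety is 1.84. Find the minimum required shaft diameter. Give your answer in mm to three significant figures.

Allowable shear stress τ_allow = 141/1.84 = 76.63 MPa.
For a solid shaft τ = 16T/(πd³), so d³ = 16T/(π τ_allow) = 16×1.4400×10^7/(π×76.63) = 957000 mm³.
d = (957000)^(1/3) = 98.55 mm.

d = 98.5 mm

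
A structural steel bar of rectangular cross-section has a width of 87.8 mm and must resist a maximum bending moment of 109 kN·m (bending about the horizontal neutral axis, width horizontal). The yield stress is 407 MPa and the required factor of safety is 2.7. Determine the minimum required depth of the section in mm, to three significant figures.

σ_allow = 407/2.7 = 150.7 MPa.
For a rectangular section σ = 6M/(bh²), so h² = 6M/(b σ_allow) = 6×1.0900×10^8/(87.8×150.7) = 49410 mm².
h = 222.3 mm.

h = 222 mm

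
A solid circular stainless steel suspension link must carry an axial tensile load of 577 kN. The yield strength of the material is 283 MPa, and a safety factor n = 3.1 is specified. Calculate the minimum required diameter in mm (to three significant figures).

d = 89.7 mm

Allowable stress σ_allow = 283/3.1 = 91.29 MPa.
Required area A = F/σ_allow = 577000/91.29 = 6320 mm².
A = πd²/4 → d = √(4A/π) = 89.71 mm.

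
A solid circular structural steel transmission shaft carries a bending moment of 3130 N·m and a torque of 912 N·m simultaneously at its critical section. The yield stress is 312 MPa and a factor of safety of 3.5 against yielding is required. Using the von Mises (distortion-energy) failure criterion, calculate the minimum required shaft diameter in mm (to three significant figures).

d = 71.7 mm

σ_allow = σ_y/n = 312/3.5 = 89.14 MPa.
For a solid shaft σ_b = 32M/(πd³) and τ = 16T/(πd³), so the von Mises stress is σ' = (16/πd³)·√(4M²+3T²).
√(4M²+3T²) = √(4×(3.130×10^6)² + 3×(912000)²) = 6.456×10^6 N·mm.
d³ = 16×6.456×10^6/(π×89.14) = 368900 mm³.
d = 71.72 mm.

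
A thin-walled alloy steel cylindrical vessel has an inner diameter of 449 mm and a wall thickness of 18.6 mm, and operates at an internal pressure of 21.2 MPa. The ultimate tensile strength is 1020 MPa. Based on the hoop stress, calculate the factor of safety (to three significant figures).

n = 3.99

σ_h = pD/(2t) = 21.2×449/(2×18.6) = 255.9 MPa.
n = 1020/255.9 = 3.986.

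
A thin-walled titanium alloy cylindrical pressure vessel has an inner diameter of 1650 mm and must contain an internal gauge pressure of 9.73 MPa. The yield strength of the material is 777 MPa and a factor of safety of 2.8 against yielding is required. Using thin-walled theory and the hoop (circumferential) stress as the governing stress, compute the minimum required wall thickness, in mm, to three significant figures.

t = 28.9 mm

σ_allow = 777/2.8 = 277.5 MPa.
Hoop stress σ_h = pD/(2t), so t = pD/(2σ_allow) = 9.73×1650/(2×277.5) = 28.93 mm.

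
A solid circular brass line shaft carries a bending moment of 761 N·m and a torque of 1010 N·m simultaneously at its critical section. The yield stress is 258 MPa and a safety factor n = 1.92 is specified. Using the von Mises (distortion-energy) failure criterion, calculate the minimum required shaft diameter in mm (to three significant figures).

d = 44.5 mm

σ_allow = σ_y/n = 258/1.92 = 134.4 MPa.
For a solid shaft σ_b = 32M/(πd³) and τ = 16T/(πd³), so the von Mises stress is σ' = (16/πd³)·√(4M²+3T²).
√(4M²+3T²) = √(4×(761000)² + 3×(1.010×10^6)²) = 2.319×10^6 N·mm.
d³ = 16×2.319×10^6/(π×134.4) = 87880 mm³.
d = 44.46 mm.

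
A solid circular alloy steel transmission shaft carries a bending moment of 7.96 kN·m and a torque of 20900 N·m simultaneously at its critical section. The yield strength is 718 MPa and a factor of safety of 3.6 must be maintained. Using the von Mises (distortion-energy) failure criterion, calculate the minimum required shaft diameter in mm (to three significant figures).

d = 100 mm

σ_allow = σ_y/n = 718/3.6 = 199.4 MPa.
For a solid shaft σ_b = 32M/(πd³) and τ = 16T/(πd³), so the von Mises stress is σ' = (16/πd³)·√(4M²+3T²).
√(4M²+3T²) = √(4×(7.960×10^6)² + 3×(2.090×10^7)²) = 3.955×10^7 N·mm.
d³ = 16×3.955×10^7/(π×199.4) = 1.010×10^6 mm³.
d = 100.3 mm.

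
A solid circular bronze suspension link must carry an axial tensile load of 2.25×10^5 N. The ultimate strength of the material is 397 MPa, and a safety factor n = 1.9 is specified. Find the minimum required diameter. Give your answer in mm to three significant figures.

d = 37.0 mm

Allowable stress σ_allow = 397/1.9 = 208.9 MPa.
Required area A = F/σ_allow = 225000/208.9 = 1077 mm².
A = πd²/4 → d = √(4A/π) = 37.03 mm.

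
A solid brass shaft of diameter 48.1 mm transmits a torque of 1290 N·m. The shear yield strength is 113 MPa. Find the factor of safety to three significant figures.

τ = 16T/(πd³) = 16×1290000/(π×48.1³) = 59.04 MPa.
n = τ_limit/τ = 113/59.04 = 1.914.

n = 1.91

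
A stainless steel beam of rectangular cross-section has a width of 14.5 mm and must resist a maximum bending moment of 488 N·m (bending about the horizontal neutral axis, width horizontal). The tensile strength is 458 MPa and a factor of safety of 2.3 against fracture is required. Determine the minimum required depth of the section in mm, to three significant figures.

h = 31.8 mm

σ_allow = 458/2.3 = 199.1 MPa.
For a rectangular section σ = 6M/(bh²), so h² = 6M/(b σ_allow) = 6×488000/(14.5×199.1) = 1014 mm².
h = 31.84 mm.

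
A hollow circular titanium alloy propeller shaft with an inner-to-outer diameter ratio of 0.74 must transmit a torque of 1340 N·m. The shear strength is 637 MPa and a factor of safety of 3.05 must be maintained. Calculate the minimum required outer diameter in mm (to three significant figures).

τ_allow = 637/3.05 = 208.9 MPa.
For a hollow shaft τ = 16T/[πd_o³(1−k⁴)] with k = 0.74, so 1−k⁴ = 0.7001.
d_o³ = 16T/[π τ_allow (1−k⁴)] = 16×1340000/(π×208.9×0.7001) = 46670 mm³.
d_o = 36.00 mm.

d_o = 36.0 mm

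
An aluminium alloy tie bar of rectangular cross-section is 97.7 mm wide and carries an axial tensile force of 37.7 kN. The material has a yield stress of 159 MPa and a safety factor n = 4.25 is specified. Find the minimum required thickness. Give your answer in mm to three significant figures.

t = 10.3 mm

σ_allow = 159/4.25 = 37.41 MPa.
Required area A = F/σ_allow = 37700/37.41 = 1008 mm².
t = A/w = 1008/97.7 = 10.31 mm.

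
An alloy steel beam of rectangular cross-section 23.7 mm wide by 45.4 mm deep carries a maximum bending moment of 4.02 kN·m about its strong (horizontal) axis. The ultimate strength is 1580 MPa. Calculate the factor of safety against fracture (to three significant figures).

n = 3.20

Section modulus S = bh²/6 = 23.7×45.4²/6 = 8142 mm³.
σ = M/S = 4020000/8142 = 493.8 MPa.
n = 1580/493.8 = 3.200.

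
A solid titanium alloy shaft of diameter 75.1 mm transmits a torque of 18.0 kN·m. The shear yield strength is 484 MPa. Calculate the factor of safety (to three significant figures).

n = 2.24

τ = 16T/(πd³) = 16×1.8000×10^7/(π×75.1³) = 216.4 MPa.
n = τ_limit/τ = 484/216.4 = 2.236.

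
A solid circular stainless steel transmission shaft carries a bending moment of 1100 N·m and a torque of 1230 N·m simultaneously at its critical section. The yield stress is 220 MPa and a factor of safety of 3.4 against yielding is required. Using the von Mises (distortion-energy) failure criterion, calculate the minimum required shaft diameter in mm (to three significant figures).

d = 62.2 mm

σ_allow = σ_y/n = 220/3.4 = 64.71 MPa.
For a solid shaft σ_b = 32M/(πd³) and τ = 16T/(πd³), so the von Mises stress is σ' = (16/πd³)·√(4M²+3T²).
√(4M²+3T²) = √(4×(1.100×10^6)² + 3×(1.230×10^6)²) = 3.062×10^6 N·mm.
d³ = 16×3.062×10^6/(π×64.71) = 241000 mm³.
d = 62.23 mm.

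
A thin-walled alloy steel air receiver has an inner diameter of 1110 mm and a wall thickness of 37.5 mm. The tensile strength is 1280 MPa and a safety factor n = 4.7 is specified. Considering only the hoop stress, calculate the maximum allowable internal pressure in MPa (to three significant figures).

σ_allow = 1280/4.7 = 272.3 MPa.
σ_h = pD/(2t) → p_allow = 2σ_allow t/D = 2×272.3×37.5/1110 = 18.40 MPa.

p_allow = 18.4 MPa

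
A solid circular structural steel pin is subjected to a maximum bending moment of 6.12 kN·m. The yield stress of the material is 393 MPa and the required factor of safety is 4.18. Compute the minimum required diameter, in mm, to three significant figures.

σ_allow = 393/4.18 = 94.02 MPa.
For a solid circular section σ = 32M/(πd³), so d³ = 32M/(π σ_allow) = 32×6120000/(π×94.02) = 663000 mm³.
d = 87.20 mm.

d = 87.2 mm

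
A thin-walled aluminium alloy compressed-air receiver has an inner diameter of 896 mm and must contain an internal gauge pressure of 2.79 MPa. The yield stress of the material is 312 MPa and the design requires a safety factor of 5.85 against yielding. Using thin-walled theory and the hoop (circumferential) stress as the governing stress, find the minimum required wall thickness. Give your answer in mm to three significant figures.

t = 23.4 mm

σ_allow = 312/5.85 = 53.33 MPa.
Hoop stress σ_h = pD/(2t), so t = pD/(2σ_allow) = 2.79×896/(2×53.33) = 23.44 mm.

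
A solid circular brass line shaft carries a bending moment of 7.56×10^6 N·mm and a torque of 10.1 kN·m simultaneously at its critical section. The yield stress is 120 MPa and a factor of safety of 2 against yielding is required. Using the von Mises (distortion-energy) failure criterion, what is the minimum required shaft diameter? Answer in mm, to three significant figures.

d = 125 mm

σ_allow = σ_y/n = 120/2 = 60.00 MPa.
For a solid shaft σ_b = 32M/(πd³) and τ = 16T/(πd³), so the von Mises stress is σ' = (16/πd³)·√(4M²+3T²).
√(4M²+3T²) = √(4×(7.560×10^6)² + 3×(1.010×10^7)²) = 2.312×10^7 N·mm.
d³ = 16×2.312×10^7/(π×60.00) = 1.963×10^6 mm³.
d = 125.2 mm.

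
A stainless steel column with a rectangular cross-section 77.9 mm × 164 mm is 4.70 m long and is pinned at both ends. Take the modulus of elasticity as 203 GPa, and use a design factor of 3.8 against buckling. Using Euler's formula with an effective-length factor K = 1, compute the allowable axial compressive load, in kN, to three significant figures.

P_allow = 154 kN

Buckling occurs about the weak axis: I_min = h·b³/12 = 164×77.9³/12 = 6.461×10^6 mm⁴ (b = 77.9 mm is the smaller dimension).
Effective length L_e = KL = 1×4.70 m = 4700 mm.
Euler critical load P_cr = π²EI/L_e² = π²×203000×6.461×10^6/4700² = 586000 N.
P_allow = P_cr/n = 586000/3.8 = 154200 N.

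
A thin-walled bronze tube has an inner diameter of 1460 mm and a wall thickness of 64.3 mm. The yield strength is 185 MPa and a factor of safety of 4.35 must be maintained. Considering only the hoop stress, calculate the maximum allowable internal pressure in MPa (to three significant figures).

σ_allow = 185/4.35 = 42.53 MPa.
σ_h = pD/(2t) → p_allow = 2σ_allow t/D = 2×42.53×64.3/1460 = 3.746 MPa.

p_allow = 3.75 MPa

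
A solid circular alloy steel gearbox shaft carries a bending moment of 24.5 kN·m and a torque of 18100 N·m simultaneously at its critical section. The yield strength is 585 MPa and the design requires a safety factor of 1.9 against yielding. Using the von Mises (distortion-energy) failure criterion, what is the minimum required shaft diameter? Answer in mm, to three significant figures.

σ_allow = σ_y/n = 585/1.9 = 307.9 MPa.
For a solid shaft σ_b = 32M/(πd³) and τ = 16T/(πd³), so the von Mises stress is σ' = (16/πd³)·√(4M²+3T²).
√(4M²+3T²) = √(4×(2.450×10^7)² + 3×(1.810×10^7)²) = 5.817×10^7 N·mm.
d³ = 16×5.817×10^7/(π×307.9) = 962200 mm³.
d = 98.72 mm.

d = 98.7 mm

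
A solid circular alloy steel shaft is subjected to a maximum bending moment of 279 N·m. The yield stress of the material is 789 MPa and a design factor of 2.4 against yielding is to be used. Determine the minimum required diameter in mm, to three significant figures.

σ_allow = 789/2.4 = 328.8 MPa.
For a solid circular section σ = 32M/(πd³), so d³ = 32M/(π σ_allow) = 32×279000/(π×328.8) = 8644 mm³.
d = 20.52 mm.

d = 20.5 mm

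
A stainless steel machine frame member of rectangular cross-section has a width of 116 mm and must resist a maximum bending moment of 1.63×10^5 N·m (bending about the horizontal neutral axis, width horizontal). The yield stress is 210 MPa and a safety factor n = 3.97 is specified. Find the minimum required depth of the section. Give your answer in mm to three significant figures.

h = 399 mm

σ_allow = 210/3.97 = 52.90 MPa.
For a rectangular section σ = 6M/(bh²), so h² = 6M/(b σ_allow) = 6×1.6300×10^8/(116×52.90) = 159400 mm².
h = 399.2 mm.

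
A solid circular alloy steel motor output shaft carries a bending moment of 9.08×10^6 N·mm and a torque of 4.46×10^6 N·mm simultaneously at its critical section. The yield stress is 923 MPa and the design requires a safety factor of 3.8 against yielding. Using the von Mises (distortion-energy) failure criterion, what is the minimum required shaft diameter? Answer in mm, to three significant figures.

σ_allow = σ_y/n = 923/3.8 = 242.9 MPa.
For a solid shaft σ_b = 32M/(πd³) and τ = 16T/(πd³), so the von Mises stress is σ' = (16/πd³)·√(4M²+3T²).
√(4M²+3T²) = √(4×(9.080×10^6)² + 3×(4.460×10^6)²) = 1.973×10^7 N·mm.
d³ = 16×1.973×10^7/(π×242.9) = 413800 mm³.
d = 74.52 mm.

d = 74.5 mm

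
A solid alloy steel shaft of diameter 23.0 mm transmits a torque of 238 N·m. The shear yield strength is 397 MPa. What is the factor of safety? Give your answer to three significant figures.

τ = 16T/(πd³) = 16×238000/(π×23.0³) = 99.62 MPa.
n = τ_limit/τ = 397/99.62 = 3.985.

n = 3.98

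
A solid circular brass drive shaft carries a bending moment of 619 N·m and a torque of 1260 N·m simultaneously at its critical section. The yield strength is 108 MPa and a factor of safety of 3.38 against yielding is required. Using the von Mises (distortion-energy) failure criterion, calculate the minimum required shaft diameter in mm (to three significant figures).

σ_allow = σ_y/n = 108/3.38 = 31.95 MPa.
For a solid shaft σ_b = 32M/(πd³) and τ = 16T/(πd³), so the von Mises stress is σ' = (16/πd³)·√(4M²+3T²).
√(4M²+3T²) = √(4×(619000)² + 3×(1.260×10^6)²) = 2.509×10^6 N·mm.
d³ = 16×2.509×10^6/(π×31.95) = 399900 mm³.
d = 73.68 mm.

d = 73.7 mm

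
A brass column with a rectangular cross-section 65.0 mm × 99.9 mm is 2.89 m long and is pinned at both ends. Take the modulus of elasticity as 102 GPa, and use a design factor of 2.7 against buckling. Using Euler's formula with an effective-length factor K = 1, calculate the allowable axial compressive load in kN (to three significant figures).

P_allow = 102 kN

Buckling occurs about the weak axis: I_min = h·b³/12 = 99.9×65.0³/12 = 2.286×10^6 mm⁴ (b = 65.0 mm is the smaller dimension).
Effective length L_e = KL = 1×2.89 m = 2890 mm.
Euler critical load P_cr = π²EI/L_e² = π²×102000×2.286×10^6/2890² = 275600 N.
P_allow = P_cr/n = 275600/2.7 = 102100 N.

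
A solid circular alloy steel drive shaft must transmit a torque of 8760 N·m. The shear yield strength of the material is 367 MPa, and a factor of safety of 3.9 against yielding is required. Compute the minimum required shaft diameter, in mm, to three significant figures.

Allowable shear stress τ_allow = 367/3.9 = 94.10 MPa.
For a solid shaft τ = 16T/(πd³), so d³ = 16T/(π τ_allow) = 16×8760000/(π×94.10) = 474100 mm³.
d = (474100)^(1/3) = 77.98 mm.

d = 78.0 mm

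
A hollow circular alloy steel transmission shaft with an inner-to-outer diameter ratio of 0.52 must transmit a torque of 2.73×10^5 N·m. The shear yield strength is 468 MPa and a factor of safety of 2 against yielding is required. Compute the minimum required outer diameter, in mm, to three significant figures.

d_o = 186 mm

τ_allow = 468/2 = 234.0 MPa.
For a hollow shaft τ = 16T/[πd_o³(1−k⁴)] with k = 0.52, so 1−k⁴ = 0.9269.
d_o³ = 16T/[π τ_allow (1−k⁴)] = 16×2.7300×10^8/(π×234.0×0.9269) = 6.410×10^6 mm³.
d_o = 185.8 mm.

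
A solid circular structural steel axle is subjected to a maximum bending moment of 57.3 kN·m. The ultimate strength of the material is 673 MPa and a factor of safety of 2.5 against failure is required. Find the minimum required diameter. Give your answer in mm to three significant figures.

σ_allow = 673/2.5 = 269.2 MPa.
For a solid circular section σ = 32M/(πd³), so d³ = 32M/(π σ_allow) = 32×5.7300×10^7/(π×269.2) = 2.168×10^6 mm³.
d = 129.4 mm.

d = 129 mm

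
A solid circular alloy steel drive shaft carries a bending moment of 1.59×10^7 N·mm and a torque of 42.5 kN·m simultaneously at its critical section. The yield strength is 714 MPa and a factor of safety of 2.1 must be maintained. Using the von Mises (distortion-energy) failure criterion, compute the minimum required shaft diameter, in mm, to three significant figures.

d = 106 mm

σ_allow = σ_y/n = 714/2.1 = 340.0 MPa.
For a solid shaft σ_b = 32M/(πd³) and τ = 16T/(πd³), so the von Mises stress is σ' = (16/πd³)·√(4M²+3T²).
√(4M²+3T²) = √(4×(1.590×10^7)² + 3×(4.250×10^7)²) = 8.019×10^7 N·mm.
d³ = 16×8.019×10^7/(π×340.0) = 1.201×10^6 mm³.
d = 106.3 mm.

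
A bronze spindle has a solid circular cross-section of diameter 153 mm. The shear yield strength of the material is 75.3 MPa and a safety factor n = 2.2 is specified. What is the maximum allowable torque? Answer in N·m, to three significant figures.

τ_allow = 75.3/2.2 = 34.23 MPa.
For a solid shaft T_allow = τ_allow·πd³/16; πd³/16 = π×153³/16 = 703200 mm³.
T_allow = 34.23×703200 = 2.407×10^7 N·mm = 24070 N·m.

T_allow = 24100 N·m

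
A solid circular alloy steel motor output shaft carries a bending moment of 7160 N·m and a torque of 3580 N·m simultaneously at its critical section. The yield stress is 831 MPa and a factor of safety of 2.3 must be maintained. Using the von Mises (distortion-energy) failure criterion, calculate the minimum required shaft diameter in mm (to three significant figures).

d = 60.4 mm

σ_allow = σ_y/n = 831/2.3 = 361.3 MPa.
For a solid shaft σ_b = 32M/(πd³) and τ = 16T/(πd³), so the von Mises stress is σ' = (16/πd³)·√(4M²+3T²).
√(4M²+3T²) = √(4×(7.160×10^6)² + 3×(3.580×10^6)²) = 1.560×10^7 N·mm.
d³ = 16×1.560×10^7/(π×361.3) = 220000 mm³.
d = 60.37 mm.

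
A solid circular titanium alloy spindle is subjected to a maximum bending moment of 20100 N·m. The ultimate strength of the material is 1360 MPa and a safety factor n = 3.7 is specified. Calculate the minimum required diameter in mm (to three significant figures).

d = 82.3 mm

σ_allow = 1360/3.7 = 367.6 MPa.
For a solid circular section σ = 32M/(πd³), so d³ = 32M/(π σ_allow) = 32×2.0100×10^7/(π×367.6) = 557000 mm³.
d = 82.28 mm.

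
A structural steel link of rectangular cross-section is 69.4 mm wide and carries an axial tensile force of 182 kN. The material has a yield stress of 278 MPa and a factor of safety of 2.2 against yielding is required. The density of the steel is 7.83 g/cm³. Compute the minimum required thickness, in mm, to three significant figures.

t = 20.8 mm

σ_allow = 278/2.2 = 126.4 MPa.
Required area A = F/σ_allow = 182000/126.4 = 1440 mm².
t = A/w = 1440/69.4 = 20.75 mm.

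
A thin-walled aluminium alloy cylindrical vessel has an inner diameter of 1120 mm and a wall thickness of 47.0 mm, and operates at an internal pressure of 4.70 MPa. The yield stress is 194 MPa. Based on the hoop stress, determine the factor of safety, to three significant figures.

σ_h = pD/(2t) = 4.70×1120/(2×47.0) = 56.00 MPa.
n = 194/56.00 = 3.464.

n = 3.46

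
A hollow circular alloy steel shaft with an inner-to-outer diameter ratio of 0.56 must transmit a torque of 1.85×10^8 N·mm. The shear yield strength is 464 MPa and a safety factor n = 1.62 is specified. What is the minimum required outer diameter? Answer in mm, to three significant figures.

d_o = 154 mm

τ_allow = 464/1.62 = 286.4 MPa.
For a hollow shaft τ = 16T/[πd_o³(1−k⁴)] with k = 0.56, so 1−k⁴ = 0.9017.
d_o³ = 16T/[π τ_allow (1−k⁴)] = 16×1.8500×10^8/(π×286.4×0.9017) = 3.648×10^6 mm³.
d_o = 153.9 mm.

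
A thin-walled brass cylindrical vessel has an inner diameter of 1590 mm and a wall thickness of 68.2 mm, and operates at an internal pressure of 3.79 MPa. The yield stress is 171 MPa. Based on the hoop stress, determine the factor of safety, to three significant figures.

σ_h = pD/(2t) = 3.79×1590/(2×68.2) = 44.18 MPa.
n = 171/44.18 = 3.871.

n = 3.87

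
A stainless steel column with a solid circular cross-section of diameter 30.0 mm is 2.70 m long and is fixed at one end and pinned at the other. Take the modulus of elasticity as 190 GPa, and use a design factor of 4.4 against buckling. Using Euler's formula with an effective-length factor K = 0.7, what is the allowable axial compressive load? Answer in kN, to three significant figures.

P_allow = 4.74 kN

I = πd⁴/64 = π×30.0⁴/64 = 39760 mm⁴.
Effective length L_e = KL = 0.7×2.70 m = 1890 mm.
Euler critical load P_cr = π²EI/L_e² = π²×190000×39760/1890² = 20870 N.
P_allow = P_cr/n = 20870/4.4 = 4744 N.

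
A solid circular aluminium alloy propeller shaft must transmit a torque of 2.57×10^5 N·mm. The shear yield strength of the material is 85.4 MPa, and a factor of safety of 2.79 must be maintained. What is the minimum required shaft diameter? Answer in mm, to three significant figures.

d = 35.0 mm

Allowable shear stress τ_allow = 85.4/2.79 = 30.61 MPa.
For a solid shaft τ = 16T/(πd³), so d³ = 16T/(π τ_allow) = 16×257000/(π×30.61) = 42760 mm³.
d = (42760)^(1/3) = 34.97 mm.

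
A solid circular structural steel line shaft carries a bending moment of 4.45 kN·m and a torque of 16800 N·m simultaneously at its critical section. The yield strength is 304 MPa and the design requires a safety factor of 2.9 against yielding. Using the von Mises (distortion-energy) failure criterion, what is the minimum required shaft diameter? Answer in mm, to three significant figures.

σ_allow = σ_y/n = 304/2.9 = 104.8 MPa.
For a solid shaft σ_b = 32M/(πd³) and τ = 16T/(πd³), so the von Mises stress is σ' = (16/πd³)·√(4M²+3T²).
√(4M²+3T²) = √(4×(4.450×10^6)² + 3×(1.680×10^7)²) = 3.043×10^7 N·mm.
d³ = 16×3.043×10^7/(π×104.8) = 1.478×10^6 mm³.
d = 113.9 mm.

d = 114 mm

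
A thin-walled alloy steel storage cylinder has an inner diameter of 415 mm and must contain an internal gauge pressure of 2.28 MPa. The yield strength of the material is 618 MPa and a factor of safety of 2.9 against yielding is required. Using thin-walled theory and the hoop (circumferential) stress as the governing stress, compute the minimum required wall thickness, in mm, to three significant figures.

t = 2.22 mm

σ_allow = 618/2.9 = 213.1 MPa.
Hoop stress σ_h = pD/(2t), so t = pD/(2σ_allow) = 2.28×415/(2×213.1) = 2.220 mm.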